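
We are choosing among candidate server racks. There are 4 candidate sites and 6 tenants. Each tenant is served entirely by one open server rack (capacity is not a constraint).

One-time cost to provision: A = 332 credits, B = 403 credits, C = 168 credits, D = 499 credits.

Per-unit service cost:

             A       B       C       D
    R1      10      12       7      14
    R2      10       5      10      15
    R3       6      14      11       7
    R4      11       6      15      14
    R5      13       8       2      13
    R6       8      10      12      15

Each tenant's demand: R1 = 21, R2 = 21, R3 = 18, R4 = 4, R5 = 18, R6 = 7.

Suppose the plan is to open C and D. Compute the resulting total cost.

Total cost: 1326

Each tenant is assigned to its cheapest site among the open ones.
{C, D}: R1→C 7·21=147, R2→C 10·21=210, R3→D 7·18=126, R4→D 14·4=56, R5→C 2·18=36, R6→C 12·7=84. Service 659; fixed 667; total 1326.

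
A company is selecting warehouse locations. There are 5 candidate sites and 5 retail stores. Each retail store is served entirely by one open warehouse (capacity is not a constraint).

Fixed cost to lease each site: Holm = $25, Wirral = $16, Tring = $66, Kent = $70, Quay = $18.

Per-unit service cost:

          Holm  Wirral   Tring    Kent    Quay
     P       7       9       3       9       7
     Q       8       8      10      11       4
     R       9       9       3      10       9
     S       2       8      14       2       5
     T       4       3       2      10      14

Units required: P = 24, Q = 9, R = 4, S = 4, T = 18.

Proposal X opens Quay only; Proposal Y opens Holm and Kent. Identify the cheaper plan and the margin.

Proposal Y is cheaper by 79.

Proposal X: {Quay}: P→Quay 7·24=168, Q→Quay 4·9=36, R→Quay 9·4=36, S→Quay 5·4=20, T→Quay 14·18=252. Service 512; fixed 18; total 530.
Proposal Y: {Holm, Kent}: P→Holm 7·24=168, Q→Holm 8·9=72, R→Holm 9·4=36, S→Holm 2·4=8, T→Holm 4·18=72. Service 356; fixed 95; total 451.
Difference: |530 − 451| = 79.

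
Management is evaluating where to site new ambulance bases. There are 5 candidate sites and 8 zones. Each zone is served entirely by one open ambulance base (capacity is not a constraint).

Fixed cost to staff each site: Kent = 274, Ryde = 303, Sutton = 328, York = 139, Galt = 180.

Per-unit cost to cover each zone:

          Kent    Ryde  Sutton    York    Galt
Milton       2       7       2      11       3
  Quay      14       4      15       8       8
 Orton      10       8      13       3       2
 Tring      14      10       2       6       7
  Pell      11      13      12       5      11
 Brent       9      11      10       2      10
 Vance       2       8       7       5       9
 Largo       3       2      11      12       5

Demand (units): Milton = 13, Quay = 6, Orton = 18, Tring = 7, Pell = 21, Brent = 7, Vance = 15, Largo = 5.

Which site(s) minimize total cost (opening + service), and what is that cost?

Open York only; minimum total cost 680.

For any fixed open set, each zone goes to its cheapest open site; total = fixed + service.
{York}: Milton→York 11·13=143, Quay→York 8·6=48, Orton→York 3·18=54, Tring→York 6·7=42, Pell→York 5·21=105, Brent→York 2·7=14, Vance→York 5·15=75, Largo→York 12·5=60. Service 541; fixed 139; total 680.
{York, Galt}: service 384 + fixed 319 = 703
{Kent, York}: service 334 + fixed 413 = 747
{Kent, Ryde, Sutton, York, Galt}: service 259 + fixed 1224 = 1483
No other subset beats 680.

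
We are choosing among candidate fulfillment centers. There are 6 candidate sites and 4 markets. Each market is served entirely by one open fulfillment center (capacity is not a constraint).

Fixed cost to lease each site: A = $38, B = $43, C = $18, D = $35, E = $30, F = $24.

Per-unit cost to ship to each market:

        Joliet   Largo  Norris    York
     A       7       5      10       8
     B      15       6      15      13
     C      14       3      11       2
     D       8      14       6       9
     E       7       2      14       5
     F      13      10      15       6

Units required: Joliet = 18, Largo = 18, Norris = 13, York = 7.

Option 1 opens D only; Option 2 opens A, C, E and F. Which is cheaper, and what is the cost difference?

Option 1: {D}: Joliet→D 8·18=144, Largo→D 14·18=252, Norris→D 6·13=78, York→D 9·7=63. Service 537; fixed 35; total 572.
Option 2: {A, C, E, F}: Joliet→A 7·18=126, Largo→E 2·18=36, Norris→A 10·13=130, York→C 2·7=14. Service 306; fixed 110; total 416.
Difference: |572 − 416| = 156.

Option 2 is cheaper by 156.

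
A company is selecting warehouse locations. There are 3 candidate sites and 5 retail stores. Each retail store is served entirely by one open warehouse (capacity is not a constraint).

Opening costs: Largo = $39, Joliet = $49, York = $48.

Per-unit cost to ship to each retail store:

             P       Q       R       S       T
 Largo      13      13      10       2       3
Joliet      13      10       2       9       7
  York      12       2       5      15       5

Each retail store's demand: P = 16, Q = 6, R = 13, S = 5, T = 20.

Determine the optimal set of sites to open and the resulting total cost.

For any fixed open set, each retail store goes to its cheapest open site; total = fixed + service.
{Largo, York}: P→York 12·16=192, Q→York 2·6=12, R→York 5·13=65, S→Largo 2·5=10, T→Largo 3·20=60. Service 339; fixed 87; total 426.
{Largo, Joliet, York}: service 300 + fixed 136 = 436
{Largo, Joliet}: P→Largo 13·16=208, Q→Joliet 10·6=60, R→Joliet 2·13=26, S→Largo 2·5=10, T→Largo 3·20=60. Service 364; fixed 88; total 452.
{Largo}: service 486 + fixed 39 = 525
No other subset beats 426.

Open Largo and York; minimum total cost 426.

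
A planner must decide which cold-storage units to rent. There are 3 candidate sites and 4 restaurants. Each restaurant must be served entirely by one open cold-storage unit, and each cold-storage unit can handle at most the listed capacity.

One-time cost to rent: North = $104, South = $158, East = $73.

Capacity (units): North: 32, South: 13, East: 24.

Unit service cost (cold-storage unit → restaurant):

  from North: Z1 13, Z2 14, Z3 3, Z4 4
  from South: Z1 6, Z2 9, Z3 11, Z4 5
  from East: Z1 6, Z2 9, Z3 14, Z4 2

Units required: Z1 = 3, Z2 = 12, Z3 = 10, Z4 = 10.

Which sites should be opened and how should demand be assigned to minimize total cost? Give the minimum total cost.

Minimum total cost: 373

Open {North, East}: Z1→East 6·3=18, Z2→East 9·12=108, Z3→North 3·10=30, Z4→North 4·10=40.
Loads: North carries 20/32, East carries 15/24. Service 196; fixed 177; total 373.
Next best feasible plan costs 374.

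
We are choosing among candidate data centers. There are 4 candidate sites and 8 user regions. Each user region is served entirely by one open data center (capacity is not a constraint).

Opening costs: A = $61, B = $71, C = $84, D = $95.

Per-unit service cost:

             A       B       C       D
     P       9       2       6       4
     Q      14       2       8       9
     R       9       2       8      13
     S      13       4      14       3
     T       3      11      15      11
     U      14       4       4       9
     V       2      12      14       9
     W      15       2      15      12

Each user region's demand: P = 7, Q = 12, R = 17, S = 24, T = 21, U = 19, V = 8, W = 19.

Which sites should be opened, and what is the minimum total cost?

For any fixed open set, each user region goes to its cheapest open site; total = fixed + service.
{A, B}: P→B 2·7=14, Q→B 2·12=24, R→B 2·17=34, S→B 4·24=96, T→A 3·21=63, U→B 4·19=76, V→A 2·8=16, W→B 2·19=38. Service 361; fixed 132; total 493.
{A, B, D}: service 337 + fixed 227 = 564
{A, B, C}: service 361 + fixed 216 = 577
{A, B, C, D}: P→B 2·7=14, Q→B 2·12=24, R→B 2·17=34, S→D 3·24=72, T→A 3·21=63, U→B 4·19=76, V→A 2·8=16, W→B 2·19=38. Service 337; fixed 311; total 648.
(All 15 nonempty subsets were checked; A and B is lowest.)

Open A and B; minimum total cost 493.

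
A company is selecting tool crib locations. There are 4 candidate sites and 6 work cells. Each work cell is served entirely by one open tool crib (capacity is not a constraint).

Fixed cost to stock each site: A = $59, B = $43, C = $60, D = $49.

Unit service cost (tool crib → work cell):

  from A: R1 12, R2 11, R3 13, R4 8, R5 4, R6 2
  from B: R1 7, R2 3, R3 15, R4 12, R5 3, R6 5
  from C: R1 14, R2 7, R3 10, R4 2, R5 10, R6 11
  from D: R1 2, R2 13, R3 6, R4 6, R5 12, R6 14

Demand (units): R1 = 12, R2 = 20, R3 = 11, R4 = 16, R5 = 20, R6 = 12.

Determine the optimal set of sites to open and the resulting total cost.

For any fixed open set, each work cell goes to its cheapest open site; total = fixed + service.
{B, C, D}: R1→D 2·12=24, R2→B 3·20=60, R3→D 6·11=66, R4→C 2·16=32, R5→B 3·20=60, R6→B 5·12=60. Service 302; fixed 152; total 454.
{B, D}: service 366 + fixed 92 = 458
{A, B, C, D}: service 266 + fixed 211 = 477
{B}: service 621 + fixed 43 = 664
No other subset beats 454.

Open B, C and D; minimum total cost 454.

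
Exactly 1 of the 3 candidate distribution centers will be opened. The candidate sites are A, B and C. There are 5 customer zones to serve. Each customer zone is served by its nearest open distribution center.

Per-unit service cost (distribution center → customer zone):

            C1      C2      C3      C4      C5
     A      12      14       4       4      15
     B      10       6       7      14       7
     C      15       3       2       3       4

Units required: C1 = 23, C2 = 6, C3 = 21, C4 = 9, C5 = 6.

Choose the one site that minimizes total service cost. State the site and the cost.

Choose C only; total service cost 456.

With exactly 1 open, each customer zone uses its cheapest among the chosen.
{C}: C1→C 15·23=345, C2→C 3·6=18, C3→C 2·21=42, C4→C 3·9=27, C5→C 4·6=24. Service cost 456.
{A}: service cost 570
{B}: service cost 581
Among all 3 size-1 choices, {C} is lowest.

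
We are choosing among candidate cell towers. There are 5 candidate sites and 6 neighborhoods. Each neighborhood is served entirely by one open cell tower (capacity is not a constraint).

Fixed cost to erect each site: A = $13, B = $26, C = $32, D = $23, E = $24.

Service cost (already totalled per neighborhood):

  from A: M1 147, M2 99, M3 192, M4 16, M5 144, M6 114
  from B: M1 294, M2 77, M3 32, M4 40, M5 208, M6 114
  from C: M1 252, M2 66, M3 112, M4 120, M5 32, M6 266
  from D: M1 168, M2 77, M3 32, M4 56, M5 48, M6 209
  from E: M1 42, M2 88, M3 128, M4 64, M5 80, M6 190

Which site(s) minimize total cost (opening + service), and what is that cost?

For any fixed open set, each neighborhood goes to its cheapest open site; total = fixed + service.
{A, D, E}: M1→E 42, M2→D 77, M3→D 32, M4→A 16, M5→D 48, M6→A 114. Service 329; fixed 60; total 389.
{A, C, D, E}: service 302 + fixed 92 = 394
{A, B, C, E}: service 302 + fixed 95 = 397
{A, B, C, D, E}: service 302 + fixed 118 = 420
No other subset beats 389.

Open A, D and E; minimum total cost 389.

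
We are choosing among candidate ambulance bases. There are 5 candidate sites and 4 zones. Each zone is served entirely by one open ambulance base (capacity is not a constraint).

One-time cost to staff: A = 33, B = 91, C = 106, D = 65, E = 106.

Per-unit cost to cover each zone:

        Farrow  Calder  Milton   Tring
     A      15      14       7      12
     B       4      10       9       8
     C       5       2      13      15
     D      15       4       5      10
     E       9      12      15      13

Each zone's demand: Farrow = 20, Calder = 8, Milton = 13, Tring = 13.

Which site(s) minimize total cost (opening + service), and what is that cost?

Open B and D; minimum total cost 437.

For any fixed open set, each zone goes to its cheapest open site; total = fixed + service.
{B, D}: Farrow→B 4·20=80, Calder→D 4·8=32, Milton→D 5·13=65, Tring→B 8·13=104. Service 281; fixed 156; total 437.
{A, B, D}: Farrow→B 4·20=80, Calder→D 4·8=32, Milton→D 5·13=65, Tring→B 8·13=104. Service 281; fixed 189; total 470.
{B}: service 381 + fixed 91 = 472
{A, B, C, D, E}: service 265 + fixed 401 = 666
No other subset beats 437.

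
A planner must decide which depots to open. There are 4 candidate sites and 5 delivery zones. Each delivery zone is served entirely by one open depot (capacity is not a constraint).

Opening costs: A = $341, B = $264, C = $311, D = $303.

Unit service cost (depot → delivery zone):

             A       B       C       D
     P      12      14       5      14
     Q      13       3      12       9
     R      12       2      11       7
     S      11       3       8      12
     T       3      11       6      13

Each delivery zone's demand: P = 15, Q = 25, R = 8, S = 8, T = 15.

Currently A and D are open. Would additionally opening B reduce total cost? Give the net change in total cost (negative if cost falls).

No — net change +10 (cost rises by 10).

Current service cost with {A, D}: 594.
Adding B: each delivery zone re-picks its cheapest; new service cost 340, saving 254.
Extra fixed cost: 264. Net change = 264 − 254 = 10.
(Totals: 1238 → 1248.)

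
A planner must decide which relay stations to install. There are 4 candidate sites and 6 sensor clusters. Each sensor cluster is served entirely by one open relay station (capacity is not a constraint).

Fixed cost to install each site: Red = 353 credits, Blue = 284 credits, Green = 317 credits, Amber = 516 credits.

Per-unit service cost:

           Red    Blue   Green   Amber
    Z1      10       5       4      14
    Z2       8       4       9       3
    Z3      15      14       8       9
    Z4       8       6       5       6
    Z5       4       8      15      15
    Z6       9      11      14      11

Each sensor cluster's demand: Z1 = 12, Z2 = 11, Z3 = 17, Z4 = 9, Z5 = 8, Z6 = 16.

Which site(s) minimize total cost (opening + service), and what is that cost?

For any fixed open set, each sensor cluster goes to its cheapest open site; total = fixed + service.
{Blue}: Z1→Blue 5·12=60, Z2→Blue 4·11=44, Z3→Blue 14·17=238, Z4→Blue 6·9=54, Z5→Blue 8·8=64, Z6→Blue 11·16=176. Service 636; fixed 284; total 920.
{Green}: service 672 + fixed 317 = 989
{Red}: Z1→Red 10·12=120, Z2→Red 8·11=88, Z3→Red 15·17=255, Z4→Red 8·9=72, Z5→Red 4·8=32, Z6→Red 9·16=144. Service 711; fixed 353; total 1064.
{Red, Blue, Green, Amber}: Z1→Green 4·12=48, Z2→Amber 3·11=33, Z3→Green 8·17=136, Z4→Green 5·9=45, Z5→Red 4·8=32, Z6→Red 9·16=144. Service 438; fixed 1470; total 1908.
No other subset beats 920.

Open Blue only; minimum total cost 920.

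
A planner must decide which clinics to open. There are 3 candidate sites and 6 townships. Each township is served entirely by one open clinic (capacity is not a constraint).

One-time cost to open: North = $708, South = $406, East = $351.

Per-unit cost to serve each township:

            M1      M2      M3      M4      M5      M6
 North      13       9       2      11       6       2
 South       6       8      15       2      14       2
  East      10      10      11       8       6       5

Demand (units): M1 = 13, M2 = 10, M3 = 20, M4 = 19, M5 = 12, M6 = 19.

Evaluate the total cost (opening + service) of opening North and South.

Total cost: 1460

Each township is assigned to its cheapest site among the open ones.
{North, South}: M1→South 6·13=78, M2→South 8·10=80, M3→North 2·20=40, M4→South 2·19=38, M5→North 6·12=72, M6→North 2·19=38. Service 346; fixed 1114; total 1460.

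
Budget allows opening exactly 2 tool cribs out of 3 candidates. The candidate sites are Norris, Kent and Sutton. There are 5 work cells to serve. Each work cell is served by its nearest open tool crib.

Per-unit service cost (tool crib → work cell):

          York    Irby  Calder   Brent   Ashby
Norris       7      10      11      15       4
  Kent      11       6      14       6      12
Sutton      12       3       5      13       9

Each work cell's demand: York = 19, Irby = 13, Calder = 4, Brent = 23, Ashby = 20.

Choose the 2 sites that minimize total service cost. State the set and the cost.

Choose Norris and Kent; total service cost 473.

With exactly 2 open, each work cell uses its cheapest among the chosen.
{Norris, Kent}: York→Norris 7·19=133, Irby→Kent 6·13=78, Calder→Norris 11·4=44, Brent→Kent 6·23=138, Ashby→Norris 4·20=80. Service cost 473.
{Norris, Sutton}: service cost 571
{Kent, Sutton}: service cost 586
Among all 3 size-2 choices, {Norris, Kent} is lowest.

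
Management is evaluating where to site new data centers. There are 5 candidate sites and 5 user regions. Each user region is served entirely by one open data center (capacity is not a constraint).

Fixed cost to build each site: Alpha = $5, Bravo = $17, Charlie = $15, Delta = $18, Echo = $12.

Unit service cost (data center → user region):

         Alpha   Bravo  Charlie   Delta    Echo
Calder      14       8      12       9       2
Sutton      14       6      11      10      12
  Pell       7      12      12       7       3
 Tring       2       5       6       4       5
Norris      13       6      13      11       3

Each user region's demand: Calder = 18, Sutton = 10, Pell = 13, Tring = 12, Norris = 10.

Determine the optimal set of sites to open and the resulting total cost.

For any fixed open set, each user region goes to its cheapest open site; total = fixed + service.
{Alpha, Bravo, Echo}: Calder→Echo 2·18=36, Sutton→Bravo 6·10=60, Pell→Echo 3·13=39, Tring→Alpha 2·12=24, Norris→Echo 3·10=30. Service 189; fixed 34; total 223.
{Alpha, Bravo, Charlie, Echo}: Calder→Echo 2·18=36, Sutton→Bravo 6·10=60, Pell→Echo 3·13=39, Tring→Alpha 2·12=24, Norris→Echo 3·10=30. Service 189; fixed 49; total 238.
{Alpha, Bravo, Delta, Echo}: service 189 + fixed 52 = 241
{Alpha, Bravo, Charlie, Delta, Echo}: service 189 + fixed 67 = 256
No other subset beats 223.

Open Alpha, Bravo and Echo; minimum total cost 223.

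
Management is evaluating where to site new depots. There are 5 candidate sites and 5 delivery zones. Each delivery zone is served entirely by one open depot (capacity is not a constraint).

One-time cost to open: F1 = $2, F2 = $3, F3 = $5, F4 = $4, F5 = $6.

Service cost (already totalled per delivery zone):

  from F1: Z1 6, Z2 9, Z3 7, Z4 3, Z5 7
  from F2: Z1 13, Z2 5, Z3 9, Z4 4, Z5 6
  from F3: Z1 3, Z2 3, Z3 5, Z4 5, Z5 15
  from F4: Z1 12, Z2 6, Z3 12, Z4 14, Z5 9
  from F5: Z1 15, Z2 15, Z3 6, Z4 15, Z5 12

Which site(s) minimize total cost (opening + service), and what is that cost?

Open F1 and F3; minimum total cost 28.

For any fixed open set, each delivery zone goes to its cheapest open site; total = fixed + service.
{F1, F3}: Z1→F3 3, Z2→F3 3, Z3→F3 5, Z4→F1 3, Z5→F1 7. Service 21; fixed 7; total 28.
{F2, F3}: Z1→F3 3, Z2→F3 3, Z3→F3 5, Z4→F2 4, Z5→F2 6. Service 21; fixed 8; total 29.
{F1, F2, F3}: service 20 + fixed 10 = 30
{F1, F2, F3, F4, F5}: service 20 + fixed 20 = 40
No other subset beats 28.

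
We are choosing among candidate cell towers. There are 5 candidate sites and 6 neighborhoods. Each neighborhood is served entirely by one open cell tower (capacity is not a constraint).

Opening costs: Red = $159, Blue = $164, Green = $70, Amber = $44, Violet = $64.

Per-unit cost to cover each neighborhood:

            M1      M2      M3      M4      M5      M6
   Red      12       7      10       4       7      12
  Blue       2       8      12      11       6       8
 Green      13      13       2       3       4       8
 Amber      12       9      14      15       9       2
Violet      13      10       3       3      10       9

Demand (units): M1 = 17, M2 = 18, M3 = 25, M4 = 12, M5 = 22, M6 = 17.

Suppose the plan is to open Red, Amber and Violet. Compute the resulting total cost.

Each neighborhood is assigned to its cheapest site among the open ones.
{Red, Amber, Violet}: M1→Red 12·17=204, M2→Red 7·18=126, M3→Violet 3·25=75, M4→Violet 3·12=36, M5→Red 7·22=154, M6→Amber 2·17=34. Service 629; fixed 267; total 896.

Total cost: 896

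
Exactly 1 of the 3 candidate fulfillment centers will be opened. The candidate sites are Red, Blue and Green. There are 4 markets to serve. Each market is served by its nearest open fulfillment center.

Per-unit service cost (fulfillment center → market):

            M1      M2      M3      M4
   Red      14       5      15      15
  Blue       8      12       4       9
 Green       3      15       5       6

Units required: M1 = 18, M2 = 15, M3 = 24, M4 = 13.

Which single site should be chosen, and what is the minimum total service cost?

Choose Green only; total service cost 477.

With exactly 1 open, each market uses its cheapest among the chosen.
{Green}: M1→Green 3·18=54, M2→Green 15·15=225, M3→Green 5·24=120, M4→Green 6·13=78. Service cost 477.
{Blue}: service cost 537
{Red}: service cost 882
Among all 3 size-1 choices, {Green} is lowest.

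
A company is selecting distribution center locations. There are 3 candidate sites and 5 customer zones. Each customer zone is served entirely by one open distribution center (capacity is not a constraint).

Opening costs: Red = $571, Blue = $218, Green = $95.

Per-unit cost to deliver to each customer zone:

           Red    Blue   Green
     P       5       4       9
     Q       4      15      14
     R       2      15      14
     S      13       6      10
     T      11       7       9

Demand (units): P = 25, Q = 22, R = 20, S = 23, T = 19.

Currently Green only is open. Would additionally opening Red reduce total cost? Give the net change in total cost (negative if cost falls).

No — net change +11 (cost rises by 11).

Current service cost with {Green}: 1214.
Adding Red: each customer zone re-picks its cheapest; new service cost 654, saving 560.
Extra fixed cost: 571. Net change = 571 − 560 = 11.
(Totals: 1309 → 1320.)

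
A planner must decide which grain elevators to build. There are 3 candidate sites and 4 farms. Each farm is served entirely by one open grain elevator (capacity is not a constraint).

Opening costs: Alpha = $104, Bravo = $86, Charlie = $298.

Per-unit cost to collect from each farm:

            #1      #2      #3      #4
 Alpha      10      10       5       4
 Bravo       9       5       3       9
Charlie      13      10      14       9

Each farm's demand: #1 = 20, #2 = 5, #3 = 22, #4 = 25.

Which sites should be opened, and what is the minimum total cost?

Open Alpha and Bravo; minimum total cost 561.

For any fixed open set, each farm goes to its cheapest open site; total = fixed + service.
{Alpha, Bravo}: #1→Bravo 9·20=180, #2→Bravo 5·5=25, #3→Bravo 3·22=66, #4→Alpha 4·25=100. Service 371; fixed 190; total 561.
{Alpha}: #1→Alpha 10·20=200, #2→Alpha 10·5=50, #3→Alpha 5·22=110, #4→Alpha 4·25=100. Service 460; fixed 104; total 564.
{Bravo}: service 496 + fixed 86 = 582
{Alpha, Bravo, Charlie}: #1→Bravo 9·20=180, #2→Bravo 5·5=25, #3→Bravo 3·22=66, #4→Alpha 4·25=100. Service 371; fixed 488; total 859.
No other subset beats 561.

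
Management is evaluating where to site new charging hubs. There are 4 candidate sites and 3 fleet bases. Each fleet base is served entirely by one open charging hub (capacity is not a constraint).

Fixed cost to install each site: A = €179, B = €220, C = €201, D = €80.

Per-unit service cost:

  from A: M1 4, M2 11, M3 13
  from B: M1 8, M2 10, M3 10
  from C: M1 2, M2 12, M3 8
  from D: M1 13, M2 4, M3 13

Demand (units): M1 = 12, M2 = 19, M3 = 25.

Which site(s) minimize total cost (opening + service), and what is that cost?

For any fixed open set, each fleet base goes to its cheapest open site; total = fixed + service.
{C, D}: M1→C 2·12=24, M2→D 4·19=76, M3→C 8·25=200. Service 300; fixed 281; total 581.
{D}: service 557 + fixed 80 = 637
{C}: service 452 + fixed 201 = 653
{A, B, C, D}: service 300 + fixed 680 = 980
No other subset beats 581.

Open C and D; minimum total cost 581.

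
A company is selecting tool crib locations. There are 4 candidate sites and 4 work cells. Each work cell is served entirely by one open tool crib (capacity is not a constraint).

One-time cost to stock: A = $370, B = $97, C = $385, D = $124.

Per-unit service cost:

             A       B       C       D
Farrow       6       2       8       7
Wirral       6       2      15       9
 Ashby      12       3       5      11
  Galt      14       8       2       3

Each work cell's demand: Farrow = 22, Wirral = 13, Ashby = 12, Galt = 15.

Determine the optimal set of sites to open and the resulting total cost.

Open B only; minimum total cost 323.

For any fixed open set, each work cell goes to its cheapest open site; total = fixed + service.
{B}: Farrow→B 2·22=44, Wirral→B 2·13=26, Ashby→B 3·12=36, Galt→B 8·15=120. Service 226; fixed 97; total 323.
{B, D}: Farrow→B 2·22=44, Wirral→B 2·13=26, Ashby→B 3·12=36, Galt→D 3·15=45. Service 151; fixed 221; total 372.
{D}: service 448 + fixed 124 = 572
{A, B, C, D}: service 136 + fixed 976 = 1112
No other subset beats 323.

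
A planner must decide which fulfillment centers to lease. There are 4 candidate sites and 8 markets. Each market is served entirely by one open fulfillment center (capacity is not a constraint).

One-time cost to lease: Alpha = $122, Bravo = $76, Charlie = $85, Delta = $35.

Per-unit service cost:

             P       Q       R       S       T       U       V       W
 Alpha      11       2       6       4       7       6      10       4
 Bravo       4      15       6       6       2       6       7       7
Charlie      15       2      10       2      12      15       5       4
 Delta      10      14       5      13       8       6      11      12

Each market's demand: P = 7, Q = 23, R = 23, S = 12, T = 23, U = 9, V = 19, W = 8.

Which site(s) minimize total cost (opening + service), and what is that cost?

Open Bravo and Charlie; minimum total cost 624.

For any fixed open set, each market goes to its cheapest open site; total = fixed + service.
{Bravo, Charlie}: P→Bravo 4·7=28, Q→Charlie 2·23=46, R→Bravo 6·23=138, S→Charlie 2·12=24, T→Bravo 2·23=46, U→Bravo 6·9=54, V→Charlie 5·19=95, W→Charlie 4·8=32. Service 463; fixed 161; total 624.
{Bravo, Charlie, Delta}: P→Bravo 4·7=28, Q→Charlie 2·23=46, R→Delta 5·23=115, S→Charlie 2·12=24, T→Bravo 2·23=46, U→Bravo 6·9=54, V→Charlie 5·19=95, W→Charlie 4·8=32. Service 440; fixed 196; total 636.
{Alpha, Bravo}: P→Bravo 4·7=28, Q→Alpha 2·23=46, R→Alpha 6·23=138, S→Alpha 4·12=48, T→Bravo 2·23=46, U→Alpha 6·9=54, V→Bravo 7·19=133, W→Alpha 4·8=32. Service 525; fixed 198; total 723.
{Alpha, Bravo, Charlie, Delta}: service 440 + fixed 318 = 758
No other subset beats 624.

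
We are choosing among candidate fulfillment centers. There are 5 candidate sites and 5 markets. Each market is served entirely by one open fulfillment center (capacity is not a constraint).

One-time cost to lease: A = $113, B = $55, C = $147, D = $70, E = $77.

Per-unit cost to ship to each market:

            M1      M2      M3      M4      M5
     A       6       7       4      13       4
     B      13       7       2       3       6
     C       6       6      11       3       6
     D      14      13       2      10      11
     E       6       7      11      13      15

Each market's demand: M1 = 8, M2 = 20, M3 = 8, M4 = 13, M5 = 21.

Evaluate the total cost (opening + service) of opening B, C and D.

Each market is assigned to its cheapest site among the open ones.
{B, C, D}: M1→C 6·8=48, M2→C 6·20=120, M3→B 2·8=16, M4→B 3·13=39, M5→B 6·21=126. Service 349; fixed 272; total 621.

Total cost: 621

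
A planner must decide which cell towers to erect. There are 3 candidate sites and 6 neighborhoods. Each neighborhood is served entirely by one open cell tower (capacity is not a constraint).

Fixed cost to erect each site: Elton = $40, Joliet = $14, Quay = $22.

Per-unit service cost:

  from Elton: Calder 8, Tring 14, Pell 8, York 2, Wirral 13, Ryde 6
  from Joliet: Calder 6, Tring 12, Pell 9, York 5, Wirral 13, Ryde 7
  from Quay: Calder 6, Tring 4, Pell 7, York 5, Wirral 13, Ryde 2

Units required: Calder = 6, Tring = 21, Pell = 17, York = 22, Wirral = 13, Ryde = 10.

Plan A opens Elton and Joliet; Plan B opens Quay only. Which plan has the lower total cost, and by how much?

Plan B is cheaper by 191.

Plan A: {Elton, Joliet}: Calder→Joliet 6·6=36, Tring→Joliet 12·21=252, Pell→Elton 8·17=136, York→Elton 2·22=44, Wirral→Elton 13·13=169, Ryde→Elton 6·10=60. Service 697; fixed 54; total 751.
Plan B: {Quay}: Calder→Quay 6·6=36, Tring→Quay 4·21=84, Pell→Quay 7·17=119, York→Quay 5·22=110, Wirral→Quay 13·13=169, Ryde→Quay 2·10=20. Service 538; fixed 22; total 560.
Difference: |751 − 560| = 191.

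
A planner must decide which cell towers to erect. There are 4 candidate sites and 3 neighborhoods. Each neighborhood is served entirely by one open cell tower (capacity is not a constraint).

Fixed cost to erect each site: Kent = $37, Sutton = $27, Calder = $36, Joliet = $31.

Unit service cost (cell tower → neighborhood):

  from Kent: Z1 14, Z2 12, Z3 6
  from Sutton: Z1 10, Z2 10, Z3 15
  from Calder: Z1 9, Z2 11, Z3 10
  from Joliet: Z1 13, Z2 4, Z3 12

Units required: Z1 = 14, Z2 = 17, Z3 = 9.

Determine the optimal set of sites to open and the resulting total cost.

For any fixed open set, each neighborhood goes to its cheapest open site; total = fixed + service.
{Calder, Joliet}: Z1→Calder 9·14=126, Z2→Joliet 4·17=68, Z3→Calder 10·9=90. Service 284; fixed 67; total 351.
{Kent, Calder, Joliet}: service 248 + fixed 104 = 352
{Kent, Sutton, Joliet}: Z1→Sutton 10·14=140, Z2→Joliet 4·17=68, Z3→Kent 6·9=54. Service 262; fixed 95; total 357.
{Kent, Sutton, Calder, Joliet}: service 248 + fixed 131 = 379
No other subset beats 351.

Open Calder and Joliet; minimum total cost 351.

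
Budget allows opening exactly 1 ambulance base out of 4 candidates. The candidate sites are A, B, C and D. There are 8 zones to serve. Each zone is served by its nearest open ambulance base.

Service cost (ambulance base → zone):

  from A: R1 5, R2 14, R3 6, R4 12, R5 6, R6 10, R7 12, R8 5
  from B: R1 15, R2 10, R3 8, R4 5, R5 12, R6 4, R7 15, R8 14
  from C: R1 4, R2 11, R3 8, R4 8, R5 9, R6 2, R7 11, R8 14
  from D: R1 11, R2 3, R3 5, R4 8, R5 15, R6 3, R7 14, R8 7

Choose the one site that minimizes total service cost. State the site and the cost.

With exactly 1 open, each zone uses its cheapest among the chosen.
{D}: R1→D 11, R2→D 3, R3→D 5, R4→D 8, R5→D 15, R6→D 3, R7→D 14, R8→D 7. Service cost 66.
{C}: service cost 67
{A}: service cost 70
Among all 4 size-1 choices, {D} is lowest.

Choose D only; total service cost 66.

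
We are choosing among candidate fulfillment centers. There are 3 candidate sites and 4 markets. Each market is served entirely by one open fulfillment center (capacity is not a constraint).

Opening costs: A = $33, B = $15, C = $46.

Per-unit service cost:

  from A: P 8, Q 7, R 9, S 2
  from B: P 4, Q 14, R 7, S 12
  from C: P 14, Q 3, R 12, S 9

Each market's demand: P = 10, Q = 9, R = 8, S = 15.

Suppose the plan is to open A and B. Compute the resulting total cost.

Each market is assigned to its cheapest site among the open ones.
{A, B}: P→B 4·10=40, Q→A 7·9=63, R→B 7·8=56, S→A 2·15=30. Service 189; fixed 48; total 237.

Total cost: 237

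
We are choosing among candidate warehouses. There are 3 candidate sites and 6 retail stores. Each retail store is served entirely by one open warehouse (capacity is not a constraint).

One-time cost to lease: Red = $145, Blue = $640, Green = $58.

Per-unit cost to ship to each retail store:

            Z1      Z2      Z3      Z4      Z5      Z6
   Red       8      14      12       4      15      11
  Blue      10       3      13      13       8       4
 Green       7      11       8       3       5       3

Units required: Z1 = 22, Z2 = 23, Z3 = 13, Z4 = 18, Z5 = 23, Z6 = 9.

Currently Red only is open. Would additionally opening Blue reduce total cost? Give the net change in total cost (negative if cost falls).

No — net change +163 (cost rises by 163).

Current service cost with {Red}: 1170.
Adding Blue: each retail store re-picks its cheapest; new service cost 693, saving 477.
Extra fixed cost: 640. Net change = 640 − 477 = 163.
(Totals: 1315 → 1478.)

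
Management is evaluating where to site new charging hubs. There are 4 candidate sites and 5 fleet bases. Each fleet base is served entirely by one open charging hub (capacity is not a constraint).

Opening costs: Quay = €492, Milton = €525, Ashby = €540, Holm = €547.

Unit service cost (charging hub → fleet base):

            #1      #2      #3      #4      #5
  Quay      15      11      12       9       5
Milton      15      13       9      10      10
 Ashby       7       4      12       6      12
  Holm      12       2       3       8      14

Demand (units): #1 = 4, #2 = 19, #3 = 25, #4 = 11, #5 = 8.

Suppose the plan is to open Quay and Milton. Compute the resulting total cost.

Total cost: 1650

Each fleet base is assigned to its cheapest site among the open ones.
{Quay, Milton}: #1→Quay 15·4=60, #2→Quay 11·19=209, #3→Milton 9·25=225, #4→Quay 9·11=99, #5→Quay 5·8=40. Service 633; fixed 1017; total 1650.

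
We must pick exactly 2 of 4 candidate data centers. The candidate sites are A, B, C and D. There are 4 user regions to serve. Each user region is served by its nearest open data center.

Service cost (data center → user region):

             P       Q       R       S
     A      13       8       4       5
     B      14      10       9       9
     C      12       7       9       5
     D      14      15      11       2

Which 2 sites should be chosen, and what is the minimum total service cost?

With exactly 2 open, each user region uses its cheapest among the chosen.
{A, D}: P→A 13, Q→A 8, R→A 4, S→D 2. Service cost 27.
{A, C}: service cost 28
{A, B}: service cost 30
Among all 6 size-2 choices, {A, D} is lowest.

Choose A and D; total service cost 27.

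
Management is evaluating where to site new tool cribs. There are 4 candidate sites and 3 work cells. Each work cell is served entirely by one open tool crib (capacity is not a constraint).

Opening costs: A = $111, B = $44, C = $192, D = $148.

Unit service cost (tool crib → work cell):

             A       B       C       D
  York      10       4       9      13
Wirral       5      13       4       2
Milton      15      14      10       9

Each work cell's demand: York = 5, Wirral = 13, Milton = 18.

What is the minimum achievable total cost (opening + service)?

Minimum total cost: 400

For any fixed open set, each work cell goes to its cheapest open site; total = fixed + service.
{B, D}: York→B 4·5=20, Wirral→D 2·13=26, Milton→D 9·18=162. Service 208; fixed 192; total 400.
{D}: service 253 + fixed 148 = 401
{C}: service 277 + fixed 192 = 469
{A, B, C, D}: York→B 4·5=20, Wirral→D 2·13=26, Milton→D 9·18=162. Service 208; fixed 495; total 703.
No other subset beats 400.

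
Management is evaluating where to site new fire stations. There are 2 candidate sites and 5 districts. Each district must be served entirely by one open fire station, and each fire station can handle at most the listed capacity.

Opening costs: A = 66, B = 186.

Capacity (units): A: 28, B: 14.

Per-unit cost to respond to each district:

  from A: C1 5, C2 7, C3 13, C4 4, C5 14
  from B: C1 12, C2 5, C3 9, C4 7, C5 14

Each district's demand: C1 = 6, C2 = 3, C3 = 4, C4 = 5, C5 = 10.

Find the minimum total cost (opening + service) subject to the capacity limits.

Open {A}: C1→A 5·6=30, C2→A 7·3=21, C3→A 13·4=52, C4→A 4·5=20, C5→A 14·10=140.
Loads: A carries 28/28. Service 263; fixed 66; total 329.
Next best feasible plan costs 493.

Minimum total cost: 329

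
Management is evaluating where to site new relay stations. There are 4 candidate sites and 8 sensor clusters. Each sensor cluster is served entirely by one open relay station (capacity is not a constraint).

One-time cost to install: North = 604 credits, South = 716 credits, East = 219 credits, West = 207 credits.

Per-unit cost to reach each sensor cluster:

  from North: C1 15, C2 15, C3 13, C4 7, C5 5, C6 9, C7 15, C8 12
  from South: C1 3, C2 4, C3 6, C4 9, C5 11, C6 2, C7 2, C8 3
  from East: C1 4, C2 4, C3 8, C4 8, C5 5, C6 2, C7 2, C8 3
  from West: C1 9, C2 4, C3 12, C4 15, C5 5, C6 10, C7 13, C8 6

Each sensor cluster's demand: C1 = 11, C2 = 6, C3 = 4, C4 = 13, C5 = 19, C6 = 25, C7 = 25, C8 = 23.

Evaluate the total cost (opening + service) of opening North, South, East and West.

Each sensor cluster is assigned to its cheapest site among the open ones.
{North, South, East, West}: C1→South 3·11=33, C2→South 4·6=24, C3→South 6·4=24, C4→North 7·13=91, C5→North 5·19=95, C6→South 2·25=50, C7→South 2·25=50, C8→South 3·23=69. Service 436; fixed 1746; total 2182.

Total cost: 2182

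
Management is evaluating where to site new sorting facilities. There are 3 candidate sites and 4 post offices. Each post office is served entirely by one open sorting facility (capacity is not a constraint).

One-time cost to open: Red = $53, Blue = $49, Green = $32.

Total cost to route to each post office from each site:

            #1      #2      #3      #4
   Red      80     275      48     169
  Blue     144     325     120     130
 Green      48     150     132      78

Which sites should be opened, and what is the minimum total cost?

Open Red and Green; minimum total cost 409.

For any fixed open set, each post office goes to its cheapest open site; total = fixed + service.
{Red, Green}: #1→Green 48, #2→Green 150, #3→Red 48, #4→Green 78. Service 324; fixed 85; total 409.
{Green}: #1→Green 48, #2→Green 150, #3→Green 132, #4→Green 78. Service 408; fixed 32; total 440.
{Red, Blue, Green}: service 324 + fixed 134 = 458
No other subset beats 409.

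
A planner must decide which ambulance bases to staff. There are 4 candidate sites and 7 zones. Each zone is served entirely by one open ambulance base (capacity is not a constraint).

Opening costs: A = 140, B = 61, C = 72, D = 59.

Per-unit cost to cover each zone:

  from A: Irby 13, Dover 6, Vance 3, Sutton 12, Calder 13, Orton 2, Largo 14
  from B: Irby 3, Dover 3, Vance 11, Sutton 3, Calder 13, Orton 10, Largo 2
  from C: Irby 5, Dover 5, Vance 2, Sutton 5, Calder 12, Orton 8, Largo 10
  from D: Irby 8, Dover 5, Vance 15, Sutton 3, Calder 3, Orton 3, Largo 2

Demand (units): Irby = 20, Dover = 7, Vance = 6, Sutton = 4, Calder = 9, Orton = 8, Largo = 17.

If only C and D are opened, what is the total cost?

Total cost: 375

Each zone is assigned to its cheapest site among the open ones.
{C, D}: Irby→C 5·20=100, Dover→C 5·7=35, Vance→C 2·6=12, Sutton→D 3·4=12, Calder→D 3·9=27, Orton→D 3·8=24, Largo→D 2·17=34. Service 244; fixed 131; total 375.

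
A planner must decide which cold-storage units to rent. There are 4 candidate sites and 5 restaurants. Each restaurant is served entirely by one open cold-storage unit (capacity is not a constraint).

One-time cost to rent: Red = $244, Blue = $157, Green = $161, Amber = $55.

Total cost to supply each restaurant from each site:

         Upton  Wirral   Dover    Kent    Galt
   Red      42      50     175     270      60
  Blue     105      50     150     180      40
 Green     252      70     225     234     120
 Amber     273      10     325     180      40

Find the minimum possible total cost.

Minimum total cost: 682

For any fixed open set, each restaurant goes to its cheapest open site; total = fixed + service.
{Blue}: Upton→Blue 105, Wirral→Blue 50, Dover→Blue 150, Kent→Blue 180, Galt→Blue 40. Service 525; fixed 157; total 682.
{Blue, Amber}: Upton→Blue 105, Wirral→Amber 10, Dover→Blue 150, Kent→Blue 180, Galt→Blue 40. Service 485; fixed 212; total 697.
{Red, Amber}: service 447 + fixed 299 = 746
{Red, Blue, Green, Amber}: Upton→Red 42, Wirral→Amber 10, Dover→Blue 150, Kent→Blue 180, Galt→Blue 40. Service 422; fixed 617; total 1039.
No other subset beats 682.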